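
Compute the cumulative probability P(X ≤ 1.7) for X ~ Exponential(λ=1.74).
0.948077

We have X ~ Exponential(λ=1.74).

The CDF gives us P(X ≤ k).

Using the CDF:
P(X ≤ 1.7) = 0.948077

This means there's approximately a 94.8% chance that X is at most 1.7.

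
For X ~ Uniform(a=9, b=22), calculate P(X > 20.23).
0.136154

We have X ~ Uniform(a=9, b=22).

P(X > 20.23) = 1 - P(X ≤ 20.23)
                = 1 - F(20.23)
                = 1 - 0.863846
                = 0.136154

So there's approximately a 13.6% chance that X exceeds 20.23.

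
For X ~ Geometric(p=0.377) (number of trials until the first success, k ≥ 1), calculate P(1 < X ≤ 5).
0.529149

We have X ~ Geometric(p=0.377) (number of trials until the first success, k ≥ 1).

To find P(1 < X ≤ 5), we use:
P(1 < X ≤ 5) = P(X ≤ 5) - P(X ≤ 1)
                 = F(5) - F(1)
                 = 0.906149 - 0.377000
                 = 0.529149

So there's approximately a 52.9% chance that X falls in this range.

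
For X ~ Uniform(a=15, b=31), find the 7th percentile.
16.1200

We have X ~ Uniform(a=15, b=31).

We want to find x such that P(X ≤ x) = 0.07.

This is the 7th percentile, which means 7% of values fall below this point.

Using the inverse CDF (quantile function):
x = F⁻¹(0.07) = 16.1200

Verification: P(X ≤ 16.1200) = 0.07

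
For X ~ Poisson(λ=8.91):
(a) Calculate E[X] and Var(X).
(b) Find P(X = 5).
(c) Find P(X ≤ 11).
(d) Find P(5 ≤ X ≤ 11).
(a) E[X] = 8.9100, Var(X) = 8.9100
(b) P(X = 5) = 0.063189
(c) P(X ≤ 11) = 0.811652
(d) P(5 ≤ X ≤ 11) = 0.753575

We have X ~ Poisson(λ=8.91).

(a) Moments:
E[X] = 8.9100
Var(X) = 8.9100
σ = √Var(X) = 2.9850

(b) Point probability using PMF:
P(X = 5) = 0.063189

(c) Cumulative probability using CDF:
P(X ≤ 11) = F(11) = 0.811652

(d) Range probability:
P(5 ≤ X ≤ 11) = P(X ≤ 11) - P(X ≤ 4)
                   = F(11) - F(4)
                   = 0.811652 - 0.058077
                   = 0.753575

This means approximately 75.4% of outcomes fall in the interval [5, 11].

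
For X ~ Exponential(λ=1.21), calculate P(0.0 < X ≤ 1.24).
0.776959

We have X ~ Exponential(λ=1.21).

To find P(0.0 < X ≤ 1.24), we use:
P(0.0 < X ≤ 1.24) = P(X ≤ 1.24) - P(X ≤ 0.0)
                 = F(1.24) - F(0.0)
                 = 0.776959 - 0.000000
                 = 0.776959

So there's approximately a 77.7% chance that X falls in this range.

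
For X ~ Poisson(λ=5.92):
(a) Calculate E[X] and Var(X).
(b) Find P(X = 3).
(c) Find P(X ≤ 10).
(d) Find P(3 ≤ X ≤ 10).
(a) E[X] = 5.9200, Var(X) = 5.9200
(b) P(X = 3) = 0.092852
(c) P(X ≤ 10) = 0.960596
(d) P(3 ≤ X ≤ 10) = 0.894961

We have X ~ Poisson(λ=5.92).

(a) Moments:
E[X] = 5.9200
Var(X) = 5.9200
σ = √Var(X) = 2.4331

(b) Point probability using PMF:
P(X = 3) = 0.092852

(c) Cumulative probability using CDF:
P(X ≤ 10) = F(10) = 0.960596

(d) Range probability:
P(3 ≤ X ≤ 10) = P(X ≤ 10) - P(X ≤ 2)
                   = F(10) - F(2)
                   = 0.960596 - 0.065635
                   = 0.894961

This means approximately 89.5% of outcomes fall in the interval [3, 10].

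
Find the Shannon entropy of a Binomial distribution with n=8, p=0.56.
1.7553 nats

We have X ~ Binomial(n=8, p=0.56).

The Shannon entropy measures the uncertainty or information content of the distribution.

For a Binomial distribution with n=8, p=0.56:
H(X) = 1.7553 nats

(In bits, this would be 2.5323 bits.)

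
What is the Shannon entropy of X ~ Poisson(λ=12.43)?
2.6720 nats

We have X ~ Poisson(λ=12.43).

The Shannon entropy measures the uncertainty or information content of the distribution.

For a Poisson distribution with λ=12.43:
H(X) = 2.6720 nats

(In bits, this would be 3.8549 bits.)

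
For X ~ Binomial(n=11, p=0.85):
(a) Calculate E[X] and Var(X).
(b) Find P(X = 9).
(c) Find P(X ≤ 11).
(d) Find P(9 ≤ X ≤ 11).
(a) E[X] = 9.3500, Var(X) = 1.4025
(b) P(X = 9) = 0.286626
(c) P(X ≤ 11) = 1.000000
(d) P(9 ≤ X ≤ 11) = 0.778812

We have X ~ Binomial(n=11, p=0.85).

(a) Moments:
E[X] = 9.3500
Var(X) = 1.4025
σ = √Var(X) = 1.1843

(b) Point probability using PMF:
P(X = 9) = 0.286626

(c) Cumulative probability using CDF:
P(X ≤ 11) = F(11) = 1.000000

(d) Range probability:
P(9 ≤ X ≤ 11) = P(X ≤ 11) - P(X ≤ 8)
                   = F(11) - F(8)
                   = 1.000000 - 0.221188
                   = 0.778812

This means approximately 77.9% of outcomes fall in the interval [9, 11].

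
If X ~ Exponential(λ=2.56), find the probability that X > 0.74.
0.150409

We have X ~ Exponential(λ=2.56).

P(X > 0.74) = 1 - P(X ≤ 0.74)
                = 1 - F(0.74)
                = 1 - 0.849591
                = 0.150409

So there's approximately a 15.0% chance that X exceeds 0.74.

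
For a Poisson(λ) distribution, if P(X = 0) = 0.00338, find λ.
λ = 5.6899

For a Poisson(λ) distribution, the PMF at 0 is:
P(X = 0) = λ^0 e^(-λ) / 0! = e^(-λ)

Given P(X = 0) = 0.00338:
e^(-λ) = 0.00338
-λ = ln(0.00338)
λ = -ln(0.00338) = 5.6899

Verification: e^(-5.6899) = 0.00338 ✓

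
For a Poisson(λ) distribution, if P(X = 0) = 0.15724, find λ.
λ = 1.8500

For a Poisson(λ) distribution, the PMF at 0 is:
P(X = 0) = λ^0 e^(-λ) / 0! = e^(-λ)

Given P(X = 0) = 0.15724:
e^(-λ) = 0.15724
-λ = ln(0.15724)
λ = -ln(0.15724) = 1.8500

Verification: e^(-1.8500) = 0.15724 ✓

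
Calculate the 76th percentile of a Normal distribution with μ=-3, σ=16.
8.3008

We have X ~ Normal(μ=-3, σ=16).

We want to find x such that P(X ≤ x) = 0.76.

This is the 76th percentile, which means 76% of values fall below this point.

Using the inverse CDF (quantile function):
x = F⁻¹(0.76) = 8.3008

Verification: P(X ≤ 8.3008) = 0.76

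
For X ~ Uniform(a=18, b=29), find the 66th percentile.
25.2600

We have X ~ Uniform(a=18, b=29).

We want to find x such that P(X ≤ x) = 0.66.

This is the 66th percentile, which means 66% of values fall below this point.

Using the inverse CDF (quantile function):
x = F⁻¹(0.66) = 25.2600

Verification: P(X ≤ 25.2600) = 0.66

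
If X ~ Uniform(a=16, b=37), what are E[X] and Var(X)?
E[X] = 26.5000, Var(X) = 36.7500

We have X ~ Uniform(a=16, b=37).

For a Uniform distribution with a=16, b=37:

Expected value:
E[X] = 26.5000

Variance:
Var(X) = 36.7500

Standard deviation:
σ = √Var(X) = 6.0622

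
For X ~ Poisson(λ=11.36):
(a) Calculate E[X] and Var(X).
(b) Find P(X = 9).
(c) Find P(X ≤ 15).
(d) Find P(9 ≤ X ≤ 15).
(a) E[X] = 11.3600, Var(X) = 11.3600
(b) P(X = 9) = 0.101171
(c) P(X ≤ 15) = 0.886931
(d) P(9 ≤ X ≤ 15) = 0.685351

We have X ~ Poisson(λ=11.36).

(a) Moments:
E[X] = 11.3600
Var(X) = 11.3600
σ = √Var(X) = 3.3705

(b) Point probability using PMF:
P(X = 9) = 0.101171

(c) Cumulative probability using CDF:
P(X ≤ 15) = F(15) = 0.886931

(d) Range probability:
P(9 ≤ X ≤ 15) = P(X ≤ 15) - P(X ≤ 8)
                   = F(15) - F(8)
                   = 0.886931 - 0.201580
                   = 0.685351

This means approximately 68.5% of outcomes fall in the interval [9, 15].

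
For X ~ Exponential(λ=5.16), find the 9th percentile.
0.0183

We have X ~ Exponential(λ=5.16).

We want to find x such that P(X ≤ x) = 0.09.

This is the 9th percentile, which means 9% of values fall below this point.

Using the inverse CDF (quantile function):
x = F⁻¹(0.09) = 0.0183

Verification: P(X ≤ 0.0183) = 0.09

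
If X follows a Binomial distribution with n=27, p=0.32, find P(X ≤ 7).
0.326667

We have X ~ Binomial(n=27, p=0.32).

The CDF gives us P(X ≤ k).

Using the CDF:
P(X ≤ 7) = 0.326667

This means there's approximately a 32.7% chance that X is at most 7.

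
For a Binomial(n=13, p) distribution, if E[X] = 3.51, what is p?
p = 0.27

For a Binomial(n, p) distribution:
E[X] = n × p

Given n = 13 and E[X] = 3.51:
3.51 = 13 × p
p = 3.51 / 13 = 0.27

Verification: Binomial(13, 0.27) has E[X] = 3.51 ✓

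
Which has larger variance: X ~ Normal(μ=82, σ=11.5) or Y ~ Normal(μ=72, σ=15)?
Y has larger variance (225.0000 > 132.2500)

Compute the variance for each distribution:

X ~ Normal(μ=82, σ=11.5):
Var(X) = 132.2500

Y ~ Normal(μ=72, σ=15):
Var(Y) = 225.0000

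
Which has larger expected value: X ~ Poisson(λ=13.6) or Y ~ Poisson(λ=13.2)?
X has larger mean (13.6000 > 13.2000)

Compute the expected value for each distribution:

X ~ Poisson(λ=13.6):
E[X] = 13.6000

Y ~ Poisson(λ=13.2):
E[Y] = 13.2000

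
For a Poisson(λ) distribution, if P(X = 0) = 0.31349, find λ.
λ = 1.1600

For a Poisson(λ) distribution, the PMF at 0 is:
P(X = 0) = λ^0 e^(-λ) / 0! = e^(-λ)

Given P(X = 0) = 0.31349:
e^(-λ) = 0.31349
-λ = ln(0.31349)
λ = -ln(0.31349) = 1.1600

Verification: e^(-1.1600) = 0.31349 ✓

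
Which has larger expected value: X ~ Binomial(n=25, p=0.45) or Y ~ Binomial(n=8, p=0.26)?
X has larger mean (11.2500 > 2.0800)

Compute the expected value for each distribution:

X ~ Binomial(n=25, p=0.45):
E[X] = 11.2500

Y ~ Binomial(n=8, p=0.26):
E[Y] = 2.0800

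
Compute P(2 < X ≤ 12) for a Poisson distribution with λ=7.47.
0.937693

We have X ~ Poisson(λ=7.47).

To find P(2 < X ≤ 12), we use:
P(2 < X ≤ 12) = P(X ≤ 12) - P(X ≤ 2)
                 = F(12) - F(2)
                 = 0.958422 - 0.020729
                 = 0.937693

So there's approximately a 93.8% chance that X falls in this range.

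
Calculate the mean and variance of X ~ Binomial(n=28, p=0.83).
E[X] = 23.2400, Var(X) = 3.9508

We have X ~ Binomial(n=28, p=0.83).

For a Binomial distribution with n=28, p=0.83:

Expected value:
E[X] = 23.2400

Variance:
Var(X) = 3.9508

Standard deviation:
σ = √Var(X) = 1.9877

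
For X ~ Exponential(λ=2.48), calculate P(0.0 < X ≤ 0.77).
0.851860

We have X ~ Exponential(λ=2.48).

To find P(0.0 < X ≤ 0.77), we use:
P(0.0 < X ≤ 0.77) = P(X ≤ 0.77) - P(X ≤ 0.0)
                 = F(0.77) - F(0.0)
                 = 0.851860 - 0.000000
                 = 0.851860

So there's approximately a 85.2% chance that X falls in this range.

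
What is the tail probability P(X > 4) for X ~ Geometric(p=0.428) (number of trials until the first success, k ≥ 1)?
0.107049

We have X ~ Geometric(p=0.428) (number of trials until the first success, k ≥ 1).

P(X > 4) = 1 - P(X ≤ 4)
                = 1 - F(4)
                = 1 - 0.892951
                = 0.107049

So there's approximately a 10.7% chance that X exceeds 4.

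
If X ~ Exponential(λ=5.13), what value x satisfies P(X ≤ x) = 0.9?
0.4488

We have X ~ Exponential(λ=5.13).

We want to find x such that P(X ≤ x) = 0.9.

This is the 90th percentile, which means 90% of values fall below this point.

Using the inverse CDF (quantile function):
x = F⁻¹(0.9) = 0.4488

Verification: P(X ≤ 0.4488) = 0.9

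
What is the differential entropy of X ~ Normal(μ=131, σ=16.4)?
4.2162 nats

We have X ~ Normal(μ=131, σ=16.4).

The differential entropy measures the uncertainty or information content of the distribution.

For a Normal distribution with μ=131, σ=16.4:
h(X) = 4.2162 nats

(In bits, this would be 6.0827 bits.)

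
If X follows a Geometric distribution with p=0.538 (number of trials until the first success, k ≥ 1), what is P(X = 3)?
0.114833

We have X ~ Geometric(p=0.538) (number of trials until the first success, k ≥ 1).

For a Geometric distribution, the PMF gives us the probability of each outcome.

Using the PMF formula:
P(X = 3) = 0.114833

Rounded to 4 decimal places: 0.1148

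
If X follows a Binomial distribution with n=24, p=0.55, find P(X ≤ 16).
0.913707

We have X ~ Binomial(n=24, p=0.55).

The CDF gives us P(X ≤ k).

Using the CDF:
P(X ≤ 16) = 0.913707

This means there's approximately a 91.4% chance that X is at most 16.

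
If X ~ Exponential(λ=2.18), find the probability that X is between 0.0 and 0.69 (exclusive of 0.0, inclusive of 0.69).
0.777805

We have X ~ Exponential(λ=2.18).

To find P(0.0 < X ≤ 0.69), we use:
P(0.0 < X ≤ 0.69) = P(X ≤ 0.69) - P(X ≤ 0.0)
                 = F(0.69) - F(0.0)
                 = 0.777805 - 0.000000
                 = 0.777805

So there's approximately a 77.8% chance that X falls in this range.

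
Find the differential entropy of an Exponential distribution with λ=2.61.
0.0406 nats

We have X ~ Exponential(λ=2.61).

The differential entropy measures the uncertainty or information content of the distribution.

For an Exponential distribution with λ=2.61:
h(X) = 0.0406 nats

(In bits, this would be 0.0586 bits.)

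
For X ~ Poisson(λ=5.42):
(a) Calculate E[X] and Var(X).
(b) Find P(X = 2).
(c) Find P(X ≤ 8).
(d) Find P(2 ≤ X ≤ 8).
(a) E[X] = 5.4200, Var(X) = 5.4200
(b) P(X = 2) = 0.065027
(c) P(X ≤ 8) = 0.901023
(d) P(2 ≤ X ≤ 8) = 0.872600

We have X ~ Poisson(λ=5.42).

(a) Moments:
E[X] = 5.4200
Var(X) = 5.4200
σ = √Var(X) = 2.3281

(b) Point probability using PMF:
P(X = 2) = 0.065027

(c) Cumulative probability using CDF:
P(X ≤ 8) = F(8) = 0.901023

(d) Range probability:
P(2 ≤ X ≤ 8) = P(X ≤ 8) - P(X ≤ 1)
                   = F(8) - F(1)
                   = 0.901023 - 0.028422
                   = 0.872600

This means approximately 87.3% of outcomes fall in the interval [2, 8].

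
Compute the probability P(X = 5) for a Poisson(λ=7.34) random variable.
0.115233

We have X ~ Poisson(λ=7.34).

For a Poisson distribution, the PMF gives us the probability of each outcome.

Using the PMF formula:
P(X = 5) = 0.115233

Rounded to 4 decimal places: 0.1152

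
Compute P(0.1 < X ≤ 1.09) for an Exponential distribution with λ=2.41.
0.713539

We have X ~ Exponential(λ=2.41).

To find P(0.1 < X ≤ 1.09), we use:
P(0.1 < X ≤ 1.09) = P(X ≤ 1.09) - P(X ≤ 0.1)
                 = F(1.09) - F(0.1)
                 = 0.927698 - 0.214158
                 = 0.713539

So there's approximately a 71.4% chance that X falls in this range.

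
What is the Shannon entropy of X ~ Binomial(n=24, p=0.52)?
2.3138 nats

We have X ~ Binomial(n=24, p=0.52).

The Shannon entropy measures the uncertainty or information content of the distribution.

For a Binomial distribution with n=24, p=0.52:
H(X) = 2.3138 nats

(In bits, this would be 3.3382 bits.)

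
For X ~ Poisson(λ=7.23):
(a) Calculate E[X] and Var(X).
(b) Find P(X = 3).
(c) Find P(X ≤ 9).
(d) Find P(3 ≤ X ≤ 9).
(a) E[X] = 7.2300, Var(X) = 7.2300
(b) P(X = 3) = 0.045637
(c) P(X ≤ 9) = 0.806428
(d) P(3 ≤ X ≤ 9) = 0.781529

We have X ~ Poisson(λ=7.23).

(a) Moments:
E[X] = 7.2300
Var(X) = 7.2300
σ = √Var(X) = 2.6889

(b) Point probability using PMF:
P(X = 3) = 0.045637

(c) Cumulative probability using CDF:
P(X ≤ 9) = F(9) = 0.806428

(d) Range probability:
P(3 ≤ X ≤ 9) = P(X ≤ 9) - P(X ≤ 2)
                   = F(9) - F(2)
                   = 0.806428 - 0.024899
                   = 0.781529

This means approximately 78.2% of outcomes fall in the interval [3, 9].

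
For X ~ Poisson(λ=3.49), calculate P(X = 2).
0.185752

We have X ~ Poisson(λ=3.49).

For a Poisson distribution, the PMF gives us the probability of each outcome.

Using the PMF formula:
P(X = 2) = 0.185752

Rounded to 4 decimal places: 0.1858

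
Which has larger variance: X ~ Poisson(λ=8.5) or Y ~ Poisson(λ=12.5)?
Y has larger variance (12.5000 > 8.5000)

Compute the variance for each distribution:

X ~ Poisson(λ=8.5):
Var(X) = 8.5000

Y ~ Poisson(λ=12.5):
Var(Y) = 12.5000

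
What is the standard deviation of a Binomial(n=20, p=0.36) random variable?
2.1466

We have X ~ Binomial(n=20, p=0.36).

For a Binomial distribution with n=20, p=0.36:
σ = √Var(X) = 2.1466

The standard deviation is the square root of the variance.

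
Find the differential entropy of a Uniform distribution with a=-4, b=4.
2.0794 nats

We have X ~ Uniform(a=-4, b=4).

The differential entropy measures the uncertainty or information content of the distribution.

For a Uniform distribution with a=-4, b=4:
h(X) = 2.0794 nats

(In bits, this would be 3.0000 bits.)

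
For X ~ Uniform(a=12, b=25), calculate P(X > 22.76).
0.172308

We have X ~ Uniform(a=12, b=25).

P(X > 22.76) = 1 - P(X ≤ 22.76)
                = 1 - F(22.76)
                = 1 - 0.827692
                = 0.172308

So there's approximately a 17.2% chance that X exceeds 22.76.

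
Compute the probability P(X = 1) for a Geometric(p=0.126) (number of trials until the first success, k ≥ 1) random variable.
0.126000

We have X ~ Geometric(p=0.126) (number of trials until the first success, k ≥ 1).

For a Geometric distribution, the PMF gives us the probability of each outcome.

Using the PMF formula:
P(X = 1) = 0.126000

Rounded to 4 decimal places: 0.1260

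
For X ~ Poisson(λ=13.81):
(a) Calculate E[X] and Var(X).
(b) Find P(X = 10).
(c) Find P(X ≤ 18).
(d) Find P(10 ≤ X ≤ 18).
(a) E[X] = 13.8100, Var(X) = 13.8100
(b) P(X = 10) = 0.069914
(c) P(X ≤ 18) = 0.892890
(d) P(10 ≤ X ≤ 18) = 0.774186

We have X ~ Poisson(λ=13.81).

(a) Moments:
E[X] = 13.8100
Var(X) = 13.8100
σ = √Var(X) = 3.7162

(b) Point probability using PMF:
P(X = 10) = 0.069914

(c) Cumulative probability using CDF:
P(X ≤ 18) = F(18) = 0.892890

(d) Range probability:
P(10 ≤ X ≤ 18) = P(X ≤ 18) - P(X ≤ 9)
                   = F(18) - F(9)
                   = 0.892890 - 0.118704
                   = 0.774186

This means approximately 77.4% of outcomes fall in the interval [10, 18].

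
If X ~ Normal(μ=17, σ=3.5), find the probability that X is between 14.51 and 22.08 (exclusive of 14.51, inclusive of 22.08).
0.688260

We have X ~ Normal(μ=17, σ=3.5).

To find P(14.51 < X ≤ 22.08), we use:
P(14.51 < X ≤ 22.08) = P(X ≤ 22.08) - P(X ≤ 14.51)
                 = F(22.08) - F(14.51)
                 = 0.926670 - 0.238409
                 = 0.688260

So there's approximately a 68.8% chance that X falls in this range.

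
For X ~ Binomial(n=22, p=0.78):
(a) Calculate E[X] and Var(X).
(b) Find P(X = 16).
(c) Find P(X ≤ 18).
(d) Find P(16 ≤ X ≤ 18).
(a) E[X] = 17.1600, Var(X) = 3.7752
(b) P(X = 16) = 0.158805
(c) P(X ≤ 18) = 0.745775
(d) P(16 ≤ X ≤ 18) = 0.553231

We have X ~ Binomial(n=22, p=0.78).

(a) Moments:
E[X] = 17.1600
Var(X) = 3.7752
σ = √Var(X) = 1.9430

(b) Point probability using PMF:
P(X = 16) = 0.158805

(c) Cumulative probability using CDF:
P(X ≤ 18) = F(18) = 0.745775

(d) Range probability:
P(16 ≤ X ≤ 18) = P(X ≤ 18) - P(X ≤ 15)
                   = F(18) - F(15)
                   = 0.745775 - 0.192544
                   = 0.553231

This means approximately 55.3% of outcomes fall in the interval [16, 18].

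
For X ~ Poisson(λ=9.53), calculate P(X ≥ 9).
0.611863

We have X ~ Poisson(λ=9.53).

For discrete distributions, P(X ≥ 9) = 1 - P(X ≤ 8).

P(X ≤ 8) = 0.388137
P(X ≥ 9) = 1 - 0.388137 = 0.611863

So there's approximately a 61.2% chance that X is at least 9.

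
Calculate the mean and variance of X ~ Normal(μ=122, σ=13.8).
E[X] = 122.0000, Var(X) = 190.4400

We have X ~ Normal(μ=122, σ=13.8).

For a Normal distribution with μ=122, σ=13.8:

Expected value:
E[X] = 122.0000

Variance:
Var(X) = 190.4400

Standard deviation:
σ = √Var(X) = 13.8000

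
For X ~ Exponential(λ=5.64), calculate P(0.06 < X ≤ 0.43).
0.624450

We have X ~ Exponential(λ=5.64).

To find P(0.06 < X ≤ 0.43), we use:
P(0.06 < X ≤ 0.43) = P(X ≤ 0.43) - P(X ≤ 0.06)
                 = F(0.43) - F(0.06)
                 = 0.911540 - 0.287090
                 = 0.624450

So there's approximately a 62.4% chance that X falls in this range.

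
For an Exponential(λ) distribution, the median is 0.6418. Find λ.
λ = 1.0800

For X ~ Exponential(λ), the CDF is F(x) = 1 - e^(-λx).
The median m satisfies F(m) = 0.5:
1 - e^(-λm) = 0.5
e^(-λm) = 0.5
λm = ln(2)
m = ln(2) / λ

Given m = 0.6418:
λ = ln(2) / 0.6418 = 0.693147 / 0.6418 = 1.0800

Verification: ln(2) / 1.0800 = 0.6418 ✓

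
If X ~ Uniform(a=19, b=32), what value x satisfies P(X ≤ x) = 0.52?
25.7600

We have X ~ Uniform(a=19, b=32).

We want to find x such that P(X ≤ x) = 0.52.

This is the 52nd percentile, which means 52% of values fall below this point.

Using the inverse CDF (quantile function):
x = F⁻¹(0.52) = 25.7600

Verification: P(X ≤ 25.7600) = 0.52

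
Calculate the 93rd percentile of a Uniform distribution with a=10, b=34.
32.3200

We have X ~ Uniform(a=10, b=34).

We want to find x such that P(X ≤ x) = 0.93.

This is the 93rd percentile, which means 93% of values fall below this point.

Using the inverse CDF (quantile function):
x = F⁻¹(0.93) = 32.3200

Verification: P(X ≤ 32.3200) = 0.93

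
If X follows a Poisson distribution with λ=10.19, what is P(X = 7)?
0.084982

We have X ~ Poisson(λ=10.19).

For a Poisson distribution, the PMF gives us the probability of each outcome.

Using the PMF formula:
P(X = 7) = 0.084982

Rounded to 4 decimal places: 0.0850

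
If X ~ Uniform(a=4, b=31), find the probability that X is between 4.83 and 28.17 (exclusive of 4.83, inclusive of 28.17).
0.864444

We have X ~ Uniform(a=4, b=31).

To find P(4.83 < X ≤ 28.17), we use:
P(4.83 < X ≤ 28.17) = P(X ≤ 28.17) - P(X ≤ 4.83)
                 = F(28.17) - F(4.83)
                 = 0.895185 - 0.030741
                 = 0.864444

So there's approximately a 86.4% chance that X falls in this range.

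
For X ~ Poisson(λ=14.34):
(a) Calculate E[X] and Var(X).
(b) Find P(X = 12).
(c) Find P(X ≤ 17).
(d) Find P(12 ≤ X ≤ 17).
(a) E[X] = 14.3400, Var(X) = 14.3400
(b) P(X = 12) = 0.093426
(c) P(X ≤ 17) = 0.802102
(d) P(12 ≤ X ≤ 17) = 0.569695

We have X ~ Poisson(λ=14.34).

(a) Moments:
E[X] = 14.3400
Var(X) = 14.3400
σ = √Var(X) = 3.7868

(b) Point probability using PMF:
P(X = 12) = 0.093426

(c) Cumulative probability using CDF:
P(X ≤ 17) = F(17) = 0.802102

(d) Range probability:
P(12 ≤ X ≤ 17) = P(X ≤ 17) - P(X ≤ 11)
                   = F(17) - F(11)
                   = 0.802102 - 0.232407
                   = 0.569695

This means approximately 57.0% of outcomes fall in the interval [12, 17].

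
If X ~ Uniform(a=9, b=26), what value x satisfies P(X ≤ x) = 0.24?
13.0800

We have X ~ Uniform(a=9, b=26).

We want to find x such that P(X ≤ x) = 0.24.

This is the 24th percentile, which means 24% of values fall below this point.

Using the inverse CDF (quantile function):
x = F⁻¹(0.24) = 13.0800

Verification: P(X ≤ 13.0800) = 0.24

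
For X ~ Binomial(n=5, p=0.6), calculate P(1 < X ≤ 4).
0.835200

We have X ~ Binomial(n=5, p=0.6).

To find P(1 < X ≤ 4), we use:
P(1 < X ≤ 4) = P(X ≤ 4) - P(X ≤ 1)
                 = F(4) - F(1)
                 = 0.922240 - 0.087040
                 = 0.835200

So there's approximately a 83.5% chance that X falls in this range.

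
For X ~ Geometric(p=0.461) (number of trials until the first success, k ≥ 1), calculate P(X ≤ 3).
0.843409

We have X ~ Geometric(p=0.461) (number of trials until the first success, k ≥ 1).

The CDF gives us P(X ≤ k).

Using the CDF:
P(X ≤ 3) = 0.843409

This means there's approximately a 84.3% chance that X is at most 3.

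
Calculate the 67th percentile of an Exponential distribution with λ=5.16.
0.2149

We have X ~ Exponential(λ=5.16).

We want to find x such that P(X ≤ x) = 0.67.

This is the 67th percentile, which means 67% of values fall below this point.

Using the inverse CDF (quantile function):
x = F⁻¹(0.67) = 0.2149

Verification: P(X ≤ 0.2149) = 0.67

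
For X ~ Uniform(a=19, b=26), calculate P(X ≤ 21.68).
0.382857

We have X ~ Uniform(a=19, b=26).

The CDF gives us P(X ≤ k).

Using the CDF:
P(X ≤ 21.68) = 0.382857

This means there's approximately a 38.3% chance that X is at most 21.68.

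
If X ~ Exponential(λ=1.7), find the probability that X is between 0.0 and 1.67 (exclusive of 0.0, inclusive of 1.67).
0.941516

We have X ~ Exponential(λ=1.7).

To find P(0.0 < X ≤ 1.67), we use:
P(0.0 < X ≤ 1.67) = P(X ≤ 1.67) - P(X ≤ 0.0)
                 = F(1.67) - F(0.0)
                 = 0.941516 - 0.000000
                 = 0.941516

So there's approximately a 94.2% chance that X falls in this range.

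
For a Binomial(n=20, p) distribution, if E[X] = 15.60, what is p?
p = 0.78

For a Binomial(n, p) distribution:
E[X] = n × p

Given n = 20 and E[X] = 15.60:
15.60 = 20 × p
p = 15.60 / 20 = 0.78

Verification: Binomial(20, 0.78) has E[X] = 15.60 ✓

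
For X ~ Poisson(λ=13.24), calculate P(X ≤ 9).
0.150538

We have X ~ Poisson(λ=13.24).

The CDF gives us P(X ≤ k).

Using the CDF:
P(X ≤ 9) = 0.150538

This means there's approximately a 15.1% chance that X is at most 9.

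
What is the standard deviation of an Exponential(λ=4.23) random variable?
0.2364

We have X ~ Exponential(λ=4.23).

For an Exponential distribution with λ=4.23:
σ = √Var(X) = 0.2364

The standard deviation is the square root of the variance.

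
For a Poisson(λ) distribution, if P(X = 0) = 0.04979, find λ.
λ = 2.9999

For a Poisson(λ) distribution, the PMF at 0 is:
P(X = 0) = λ^0 e^(-λ) / 0! = e^(-λ)

Given P(X = 0) = 0.04979:
e^(-λ) = 0.04979
-λ = ln(0.04979)
λ = -ln(0.04979) = 2.9999

Verification: e^(-2.9999) = 0.04979 ✓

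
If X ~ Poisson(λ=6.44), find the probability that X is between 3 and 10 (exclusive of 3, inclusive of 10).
0.820408

We have X ~ Poisson(λ=6.44).

To find P(3 < X ≤ 10), we use:
P(3 < X ≤ 10) = P(X ≤ 10) - P(X ≤ 3)
                 = F(10) - F(3)
                 = 0.936454 - 0.116046
                 = 0.820408

So there's approximately a 82.0% chance that X falls in this range.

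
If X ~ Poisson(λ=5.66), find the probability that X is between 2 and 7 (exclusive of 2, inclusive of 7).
0.710340

We have X ~ Poisson(λ=5.66).

To find P(2 < X ≤ 7), we use:
P(2 < X ≤ 7) = P(X ≤ 7) - P(X ≤ 2)
                 = F(7) - F(2)
                 = 0.789316 - 0.078976
                 = 0.710340

So there's approximately a 71.0% chance that X falls in this range.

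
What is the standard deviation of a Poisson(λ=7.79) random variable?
2.7911

We have X ~ Poisson(λ=7.79).

For a Poisson distribution with λ=7.79:
σ = √Var(X) = 2.7911

The standard deviation is the square root of the variance.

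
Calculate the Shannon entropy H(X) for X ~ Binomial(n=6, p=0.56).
1.6086 nats

We have X ~ Binomial(n=6, p=0.56).

The Shannon entropy measures the uncertainty or information content of the distribution.

For a Binomial distribution with n=6, p=0.56:
H(X) = 1.6086 nats

(In bits, this would be 2.3207 bits.)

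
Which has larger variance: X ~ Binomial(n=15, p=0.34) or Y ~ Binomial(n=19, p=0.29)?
Y has larger variance (3.9121 > 3.3660)

Compute the variance for each distribution:

X ~ Binomial(n=15, p=0.34):
Var(X) = 3.3660

Y ~ Binomial(n=19, p=0.29):
Var(Y) = 3.9121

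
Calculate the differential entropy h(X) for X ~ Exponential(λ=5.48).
-0.7011 nats

We have X ~ Exponential(λ=5.48).

The differential entropy measures the uncertainty or information content of the distribution.

For an Exponential distribution with λ=5.48:
h(X) = -0.7011 nats

(In bits, this would be -1.0115 bits.)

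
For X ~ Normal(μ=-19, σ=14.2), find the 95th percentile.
4.3569

We have X ~ Normal(μ=-19, σ=14.2).

We want to find x such that P(X ≤ x) = 0.95.

This is the 95th percentile, which means 95% of values fall below this point.

Using the inverse CDF (quantile function):
x = F⁻¹(0.95) = 4.3569

Verification: P(X ≤ 4.3569) = 0.95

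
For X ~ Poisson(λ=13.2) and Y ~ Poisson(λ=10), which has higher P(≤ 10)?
Y has higher probability (P(Y ≤ 10) = 0.5830 > P(X ≤ 10) = 0.2349)

Compute P(≤ 10) for each distribution:

X ~ Poisson(λ=13.2):
P(X ≤ 10) = 0.2349

Y ~ Poisson(λ=10):
P(Y ≤ 10) = 0.5830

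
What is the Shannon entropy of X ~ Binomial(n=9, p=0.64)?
1.7772 nats

We have X ~ Binomial(n=9, p=0.64).

The Shannon entropy measures the uncertainty or information content of the distribution.

For a Binomial distribution with n=9, p=0.64:
H(X) = 1.7772 nats

(In bits, this would be 2.5640 bits.)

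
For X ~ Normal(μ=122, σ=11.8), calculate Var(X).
139.2400

We have X ~ Normal(μ=122, σ=11.8).

For a Normal distribution with μ=122, σ=11.8:
Var(X) = 139.2400

The variance measures the spread of the distribution around the mean.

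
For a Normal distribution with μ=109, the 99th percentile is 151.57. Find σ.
σ = 18.2991

For X ~ Normal(μ, σ), the p-th percentile satisfies x = μ + z_p × σ,
where z_p = Φ⁻¹(p) is the standard normal quantile.

Step 1: z_{0.99} = Φ⁻¹(0.99) = 2.3263

Step 2: Solve for σ:
151.57 = 109 + 2.3263 × σ
σ = (151.57 - 109) / 2.3263
σ = 42.57 / 2.3263
σ = 18.2991

Verification: μ + z × σ = 109 + 2.3263 × 18.2991 = 151.57 ✓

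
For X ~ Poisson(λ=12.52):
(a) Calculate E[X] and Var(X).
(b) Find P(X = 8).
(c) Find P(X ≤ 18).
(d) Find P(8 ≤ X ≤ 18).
(a) E[X] = 12.5200, Var(X) = 12.5200
(b) P(X = 8) = 0.054695
(c) P(X ≤ 18) = 0.947499
(d) P(8 ≤ X ≤ 18) = 0.878376

We have X ~ Poisson(λ=12.52).

(a) Moments:
E[X] = 12.5200
Var(X) = 12.5200
σ = √Var(X) = 3.5384

(b) Point probability using PMF:
P(X = 8) = 0.054695

(c) Cumulative probability using CDF:
P(X ≤ 18) = F(18) = 0.947499

(d) Range probability:
P(8 ≤ X ≤ 18) = P(X ≤ 18) - P(X ≤ 7)
                   = F(18) - F(7)
                   = 0.947499 - 0.069123
                   = 0.878376

This means approximately 87.8% of outcomes fall in the interval [8, 18].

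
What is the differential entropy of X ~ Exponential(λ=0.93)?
1.0726 nats

We have X ~ Exponential(λ=0.93).

The differential entropy measures the uncertainty or information content of the distribution.

For an Exponential distribution with λ=0.93:
h(X) = 1.0726 nats

(In bits, this would be 1.5474 bits.)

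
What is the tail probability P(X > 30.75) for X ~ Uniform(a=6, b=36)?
0.175000

We have X ~ Uniform(a=6, b=36).

P(X > 30.75) = 1 - P(X ≤ 30.75)
                = 1 - F(30.75)
                = 1 - 0.825000
                = 0.175000

So there's approximately a 17.5% chance that X exceeds 30.75.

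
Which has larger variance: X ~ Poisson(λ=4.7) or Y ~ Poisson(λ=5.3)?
Y has larger variance (5.3000 > 4.7000)

Compute the variance for each distribution:

X ~ Poisson(λ=4.7):
Var(X) = 4.7000

Y ~ Poisson(λ=5.3):
Var(Y) = 5.3000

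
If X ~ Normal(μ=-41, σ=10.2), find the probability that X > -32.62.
0.205661

We have X ~ Normal(μ=-41, σ=10.2).

P(X > -32.62) = 1 - P(X ≤ -32.62)
                = 1 - F(-32.62)
                = 1 - 0.794339
                = 0.205661

So there's approximately a 20.6% chance that X exceeds -32.62.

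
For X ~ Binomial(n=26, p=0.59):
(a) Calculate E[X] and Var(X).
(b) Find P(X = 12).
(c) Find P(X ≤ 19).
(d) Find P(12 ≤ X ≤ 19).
(a) E[X] = 15.3400, Var(X) = 6.2894
(b) P(X = 12) = 0.065174
(c) P(X ≤ 19) = 0.954687
(d) P(12 ≤ X ≤ 19) = 0.890675

We have X ~ Binomial(n=26, p=0.59).

(a) Moments:
E[X] = 15.3400
Var(X) = 6.2894
σ = √Var(X) = 2.5079

(b) Point probability using PMF:
P(X = 12) = 0.065174

(c) Cumulative probability using CDF:
P(X ≤ 19) = F(19) = 0.954687

(d) Range probability:
P(12 ≤ X ≤ 19) = P(X ≤ 19) - P(X ≤ 11)
                   = F(19) - F(11)
                   = 0.954687 - 0.064012
                   = 0.890675

This means approximately 89.1% of outcomes fall in the interval [12, 19].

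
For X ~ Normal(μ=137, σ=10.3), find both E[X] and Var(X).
E[X] = 137.0000, Var(X) = 106.0900

We have X ~ Normal(μ=137, σ=10.3).

For a Normal distribution with μ=137, σ=10.3:

Expected value:
E[X] = 137.0000

Variance:
Var(X) = 106.0900

Standard deviation:
σ = √Var(X) = 10.3000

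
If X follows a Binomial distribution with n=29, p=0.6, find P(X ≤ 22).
0.976671

We have X ~ Binomial(n=29, p=0.6).

The CDF gives us P(X ≤ k).

Using the CDF:
P(X ≤ 22) = 0.976671

This means there's approximately a 97.7% chance that X is at most 22.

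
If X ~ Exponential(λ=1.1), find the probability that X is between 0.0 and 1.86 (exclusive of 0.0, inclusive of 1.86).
0.870749

We have X ~ Exponential(λ=1.1).

To find P(0.0 < X ≤ 1.86), we use:
P(0.0 < X ≤ 1.86) = P(X ≤ 1.86) - P(X ≤ 0.0)
                 = F(1.86) - F(0.0)
                 = 0.870749 - 0.000000
                 = 0.870749

So there's approximately a 87.1% chance that X falls in this range.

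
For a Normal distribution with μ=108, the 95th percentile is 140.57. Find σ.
σ = 19.8012

For X ~ Normal(μ, σ), the p-th percentile satisfies x = μ + z_p × σ,
where z_p = Φ⁻¹(p) is the standard normal quantile.

Step 1: z_{0.95} = Φ⁻¹(0.95) = 1.6449

Step 2: Solve for σ:
140.57 = 108 + 1.6449 × σ
σ = (140.57 - 108) / 1.6449
σ = 32.57 / 1.6449
σ = 19.8012

Verification: μ + z × σ = 108 + 1.6449 × 19.8012 = 140.57 ✓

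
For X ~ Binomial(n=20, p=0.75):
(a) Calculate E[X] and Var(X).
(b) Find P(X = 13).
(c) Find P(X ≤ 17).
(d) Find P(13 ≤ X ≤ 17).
(a) E[X] = 15.0000, Var(X) = 3.7500
(b) P(X = 13) = 0.112406
(c) P(X ≤ 17) = 0.908740
(d) P(13 ≤ X ≤ 17) = 0.806928

We have X ~ Binomial(n=20, p=0.75).

(a) Moments:
E[X] = 15.0000
Var(X) = 3.7500
σ = √Var(X) = 1.9365

(b) Point probability using PMF:
P(X = 13) = 0.112406

(c) Cumulative probability using CDF:
P(X ≤ 17) = F(17) = 0.908740

(d) Range probability:
P(13 ≤ X ≤ 17) = P(X ≤ 17) - P(X ≤ 12)
                   = F(17) - F(12)
                   = 0.908740 - 0.101812
                   = 0.806928

This means approximately 80.7% of outcomes fall in the interval [13, 17].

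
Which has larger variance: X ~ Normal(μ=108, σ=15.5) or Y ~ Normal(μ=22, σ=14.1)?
X has larger variance (240.2500 > 198.8100)

Compute the variance for each distribution:

X ~ Normal(μ=108, σ=15.5):
Var(X) = 240.2500

Y ~ Normal(μ=22, σ=14.1):
Var(Y) = 198.8100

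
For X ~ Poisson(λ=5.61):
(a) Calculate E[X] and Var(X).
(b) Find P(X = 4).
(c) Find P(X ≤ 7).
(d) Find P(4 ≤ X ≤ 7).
(a) E[X] = 5.6100, Var(X) = 5.6100
(b) P(X = 4) = 0.151094
(c) P(X ≤ 7) = 0.795707
(d) P(4 ≤ X ≤ 7) = 0.606164

We have X ~ Poisson(λ=5.61).

(a) Moments:
E[X] = 5.6100
Var(X) = 5.6100
σ = √Var(X) = 2.3685

(b) Point probability using PMF:
P(X = 4) = 0.151094

(c) Cumulative probability using CDF:
P(X ≤ 7) = F(7) = 0.795707

(d) Range probability:
P(4 ≤ X ≤ 7) = P(X ≤ 7) - P(X ≤ 3)
                   = F(7) - F(3)
                   = 0.795707 - 0.189543
                   = 0.606164

This means approximately 60.6% of outcomes fall in the interval [4, 7].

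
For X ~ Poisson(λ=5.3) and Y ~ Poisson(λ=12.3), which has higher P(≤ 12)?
X has higher probability (P(X ≤ 12) = 0.9967 > P(Y ≤ 12) = 0.5417)

Compute P(≤ 12) for each distribution:

X ~ Poisson(λ=5.3):
P(X ≤ 12) = 0.9967

Y ~ Poisson(λ=12.3):
P(Y ≤ 12) = 0.5417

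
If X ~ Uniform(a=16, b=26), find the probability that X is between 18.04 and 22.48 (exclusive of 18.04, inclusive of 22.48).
0.444000

We have X ~ Uniform(a=16, b=26).

To find P(18.04 < X ≤ 22.48), we use:
P(18.04 < X ≤ 22.48) = P(X ≤ 22.48) - P(X ≤ 18.04)
                 = F(22.48) - F(18.04)
                 = 0.648000 - 0.204000
                 = 0.444000

So there's approximately a 44.4% chance that X falls in this range.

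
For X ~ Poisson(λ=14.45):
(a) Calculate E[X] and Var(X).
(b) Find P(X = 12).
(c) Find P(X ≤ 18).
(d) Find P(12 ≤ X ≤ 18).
(a) E[X] = 14.4500, Var(X) = 14.4500
(b) P(X = 12) = 0.091732
(c) P(X ≤ 18) = 0.856103
(d) P(12 ≤ X ≤ 18) = 0.632186

We have X ~ Poisson(λ=14.45).

(a) Moments:
E[X] = 14.4500
Var(X) = 14.4500
σ = √Var(X) = 3.8013

(b) Point probability using PMF:
P(X = 12) = 0.091732

(c) Cumulative probability using CDF:
P(X ≤ 18) = F(18) = 0.856103

(d) Range probability:
P(12 ≤ X ≤ 18) = P(X ≤ 18) - P(X ≤ 11)
                   = F(18) - F(11)
                   = 0.856103 - 0.223917
                   = 0.632186

This means approximately 63.2% of outcomes fall in the interval [12, 18].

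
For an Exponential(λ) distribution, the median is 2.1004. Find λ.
λ = 0.3300

For X ~ Exponential(λ), the CDF is F(x) = 1 - e^(-λx).
The median m satisfies F(m) = 0.5:
1 - e^(-λm) = 0.5
e^(-λm) = 0.5
λm = ln(2)
m = ln(2) / λ

Given m = 2.1004:
λ = ln(2) / 2.1004 = 0.693147 / 2.1004 = 0.3300

Verification: ln(2) / 0.3300 = 2.1004 ✓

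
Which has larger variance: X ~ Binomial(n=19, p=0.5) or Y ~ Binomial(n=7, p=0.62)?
X has larger variance (4.7500 > 1.6492)

Compute the variance for each distribution:

X ~ Binomial(n=19, p=0.5):
Var(X) = 4.7500

Y ~ Binomial(n=7, p=0.62):
Var(Y) = 1.6492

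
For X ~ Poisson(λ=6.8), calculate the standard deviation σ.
2.6077

We have X ~ Poisson(λ=6.8).

For a Poisson distribution with λ=6.8:
σ = √Var(X) = 2.6077

The standard deviation is the square root of the variance.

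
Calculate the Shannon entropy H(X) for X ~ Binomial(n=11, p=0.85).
1.5395 nats

We have X ~ Binomial(n=11, p=0.85).

The Shannon entropy measures the uncertainty or information content of the distribution.

For a Binomial distribution with n=11, p=0.85:
H(X) = 1.5395 nats

(In bits, this would be 2.2211 bits.)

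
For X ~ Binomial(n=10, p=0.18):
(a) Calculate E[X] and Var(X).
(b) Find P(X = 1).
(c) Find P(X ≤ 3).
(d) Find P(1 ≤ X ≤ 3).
(a) E[X] = 1.8000, Var(X) = 1.4760
(b) P(X = 1) = 0.301715
(c) P(X ≤ 3) = 0.911659
(d) P(1 ≤ X ≤ 3) = 0.774211

We have X ~ Binomial(n=10, p=0.18).

(a) Moments:
E[X] = 1.8000
Var(X) = 1.4760
σ = √Var(X) = 1.2149

(b) Point probability using PMF:
P(X = 1) = 0.301715

(c) Cumulative probability using CDF:
P(X ≤ 3) = F(3) = 0.911659

(d) Range probability:
P(1 ≤ X ≤ 3) = P(X ≤ 3) - P(X ≤ 0)
                   = F(3) - F(0)
                   = 0.911659 - 0.137448
                   = 0.774211

This means approximately 77.4% of outcomes fall in the interval [1, 3].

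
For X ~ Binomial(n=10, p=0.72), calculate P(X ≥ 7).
0.702059

We have X ~ Binomial(n=10, p=0.72).

For discrete distributions, P(X ≥ 7) = 1 - P(X ≤ 6).

P(X ≤ 6) = 0.297941
P(X ≥ 7) = 1 - 0.297941 = 0.702059

So there's approximately a 70.2% chance that X is at least 7.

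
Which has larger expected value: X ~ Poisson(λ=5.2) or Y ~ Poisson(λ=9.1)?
Y has larger mean (9.1000 > 5.2000)

Compute the expected value for each distribution:

X ~ Poisson(λ=5.2):
E[X] = 5.2000

Y ~ Poisson(λ=9.1):
E[Y] = 9.1000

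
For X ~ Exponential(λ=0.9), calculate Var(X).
1.2346

We have X ~ Exponential(λ=0.9).

For an Exponential distribution with λ=0.9:
Var(X) = 1.2346

The variance measures the spread of the distribution around the mean.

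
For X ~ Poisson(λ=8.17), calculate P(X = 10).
0.103341

We have X ~ Poisson(λ=8.17).

For a Poisson distribution, the PMF gives us the probability of each outcome.

Using the PMF formula:
P(X = 10) = 0.103341

Rounded to 4 decimal places: 0.1033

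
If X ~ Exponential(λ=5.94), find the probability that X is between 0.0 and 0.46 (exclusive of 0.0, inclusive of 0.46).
0.934937

We have X ~ Exponential(λ=5.94).

To find P(0.0 < X ≤ 0.46), we use:
P(0.0 < X ≤ 0.46) = P(X ≤ 0.46) - P(X ≤ 0.0)
                 = F(0.46) - F(0.0)
                 = 0.934937 - 0.000000
                 = 0.934937

So there's approximately a 93.5% chance that X falls in this range.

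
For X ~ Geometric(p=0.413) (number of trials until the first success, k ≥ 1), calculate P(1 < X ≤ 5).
0.517307

We have X ~ Geometric(p=0.413) (number of trials until the first success, k ≥ 1).

To find P(1 < X ≤ 5), we use:
P(1 < X ≤ 5) = P(X ≤ 5) - P(X ≤ 1)
                 = F(5) - F(1)
                 = 0.930307 - 0.413000
                 = 0.517307

So there's approximately a 51.7% chance that X falls in this range.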